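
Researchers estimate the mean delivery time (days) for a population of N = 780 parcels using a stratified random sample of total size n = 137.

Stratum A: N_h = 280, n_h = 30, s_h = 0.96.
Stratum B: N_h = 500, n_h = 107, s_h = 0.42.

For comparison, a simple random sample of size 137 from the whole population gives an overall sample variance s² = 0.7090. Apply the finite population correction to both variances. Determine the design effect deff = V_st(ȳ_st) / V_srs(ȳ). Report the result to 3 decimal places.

V̂(ȳ_st) = Σ W_h² (1 − n_h/N_h) s_h²/n_h, with W_h = N_h/N and N = 780:
  stratum A: (280/780)²·(1 − 30/280)·0.96²/30 = 0.00353452
  stratum B: (500/780)²·(1 − 107/500)·0.42²/107 = 0.000532461
V_st = 0.00406698
V_srs = (1 − 137/780)·0.7090/137 = 0.00426621
deff = V_st / V_srs = 0.00406698/0.00426621 = 0.9533

deff ≈ 0.953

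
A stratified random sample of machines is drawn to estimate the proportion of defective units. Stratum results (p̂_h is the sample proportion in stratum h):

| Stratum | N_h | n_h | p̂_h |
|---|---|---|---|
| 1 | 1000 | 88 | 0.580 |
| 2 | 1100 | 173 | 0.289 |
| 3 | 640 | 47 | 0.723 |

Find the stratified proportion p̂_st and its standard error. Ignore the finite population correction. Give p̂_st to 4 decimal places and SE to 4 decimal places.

N = 2740; stratum weights W_h = N_h/N.
p̂_st = Σ W_h p̂_h = (1000·0.580 + 1100·0.289 + 640·0.723)/2740 = 0.49658
V̂(p̂_st) = Σ W_h² p̂_h(1−p̂_h)/(n_h−1):
  stratum 1: (1000/2740)²·0.580·0.420/87 = 0.000372955
  stratum 2: (1100/2740)²·0.289·0.711/172 = 0.000192541
  stratum 3: (640/2740)²·0.723·0.277/46 = 0.00023753
V̂(p̂_st) = 0.000803027; SE = √V̂ = 0.0283377

p̂_st ≈ 0.4966, SE ≈ 0.0283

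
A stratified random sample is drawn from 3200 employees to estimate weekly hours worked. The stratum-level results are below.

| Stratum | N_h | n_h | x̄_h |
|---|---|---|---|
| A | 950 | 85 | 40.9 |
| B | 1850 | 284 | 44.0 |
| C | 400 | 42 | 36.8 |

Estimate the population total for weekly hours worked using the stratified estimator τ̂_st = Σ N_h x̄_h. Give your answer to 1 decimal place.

τ̂_st ≈ 134975.0

τ̂_st = Σ N_h x̄_h = 950·40.9 + 1850·44.0 + 400·36.8 = 134975.0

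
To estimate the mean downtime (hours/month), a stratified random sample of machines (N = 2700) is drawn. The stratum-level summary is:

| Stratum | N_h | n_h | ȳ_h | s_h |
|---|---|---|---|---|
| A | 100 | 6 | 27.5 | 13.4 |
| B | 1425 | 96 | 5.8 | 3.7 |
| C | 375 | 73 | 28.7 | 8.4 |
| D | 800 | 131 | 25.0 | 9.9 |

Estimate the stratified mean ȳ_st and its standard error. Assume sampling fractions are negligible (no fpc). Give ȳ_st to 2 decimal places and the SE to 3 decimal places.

ȳ_st = Σ W_h ȳ_h = (100·27.5 + 1425·5.8 + 375·28.7 + 800·25.0)/2700 = 15.47315
V̂(ȳ_st) = Σ W_h² s_h²/n_h, with W_h = N_h/N and N = 2700:
  stratum A: (100/2700)²·13.4²/6 = 0.0410517
  stratum B: (1425/2700)²·3.7²/96 = 0.0397223
  stratum C: (375/2700)²·8.4²/73 = 0.0186454
  stratum D: (800/2700)²·9.9²/131 = 0.0656828
V̂(ȳ_st) = 0.165102
SE(ȳ_st) = √0.165102 = 0.406328

ȳ_st ≈ 15.47, SE ≈ 0.406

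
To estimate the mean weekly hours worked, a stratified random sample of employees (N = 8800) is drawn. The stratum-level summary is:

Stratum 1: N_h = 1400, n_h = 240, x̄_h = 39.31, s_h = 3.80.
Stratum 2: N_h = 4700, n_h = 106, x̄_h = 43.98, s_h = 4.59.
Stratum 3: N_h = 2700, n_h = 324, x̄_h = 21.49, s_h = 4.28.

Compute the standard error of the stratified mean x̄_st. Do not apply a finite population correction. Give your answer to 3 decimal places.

V̂(x̄_st) = Σ W_h² s_h²/n_h, with W_h = N_h/N and N = 8800:
  stratum 1: (1400/8800)²·3.80²/240 = 0.00152281
  stratum 2: (4700/8800)²·4.59²/106 = 0.0566957
  stratum 3: (2700/8800)²·4.28²/324 = 0.00532237
V̂(x̄_st) = 0.0635408
SE(x̄_st) = √0.0635408 = 0.252073

SE(x̄_st) ≈ 0.252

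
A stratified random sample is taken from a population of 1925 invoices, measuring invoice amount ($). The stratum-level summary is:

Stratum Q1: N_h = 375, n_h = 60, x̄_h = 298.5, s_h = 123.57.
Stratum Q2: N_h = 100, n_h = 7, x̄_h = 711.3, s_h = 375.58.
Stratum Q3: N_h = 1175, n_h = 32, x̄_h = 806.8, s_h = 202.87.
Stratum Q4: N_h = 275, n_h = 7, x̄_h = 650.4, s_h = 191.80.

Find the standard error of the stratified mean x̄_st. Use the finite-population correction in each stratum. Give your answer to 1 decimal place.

SE(x̄_st) ≈ 25.1

V̂(x̄_st) = Σ W_h² (1 − n_h/N_h) s_h²/n_h, with W_h = N_h/N and N = 1925:
  stratum Q1: (375/1925)²·(1 − 60/375)·123.57²/60 = 8.11251
  stratum Q2: (100/1925)²·(1 − 7/100)·375.58²/7 = 50.5741
  stratum Q3: (1175/1925)²·(1 − 32/1175)·202.87²/32 = 466.131
  stratum Q4: (275/1925)²·(1 − 7/275)·191.80²/7 = 104.521
V̂(x̄_st) = 629.339
SE(x̄_st) = √629.339 = 25.0866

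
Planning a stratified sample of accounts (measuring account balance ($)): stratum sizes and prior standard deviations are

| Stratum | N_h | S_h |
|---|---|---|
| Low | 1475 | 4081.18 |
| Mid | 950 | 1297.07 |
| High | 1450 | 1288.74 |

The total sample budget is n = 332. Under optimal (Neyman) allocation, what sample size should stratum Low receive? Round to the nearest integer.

219

Neyman allocation: n_h = n · N_h S_h / Σ N_i S_i, with n = 332.
  stratum Low: N_h·S_h = 1475·4081.18 = 6019740.50
  stratum Mid: N_h·S_h = 950·1297.07 = 1232216.50
  stratum High: N_h·S_h = 1450·1288.74 = 1868673.00
Σ N_h S_h = 9120630.00
n for stratum Low = 332·6019740.50/9120630.00 = 219.125 → 219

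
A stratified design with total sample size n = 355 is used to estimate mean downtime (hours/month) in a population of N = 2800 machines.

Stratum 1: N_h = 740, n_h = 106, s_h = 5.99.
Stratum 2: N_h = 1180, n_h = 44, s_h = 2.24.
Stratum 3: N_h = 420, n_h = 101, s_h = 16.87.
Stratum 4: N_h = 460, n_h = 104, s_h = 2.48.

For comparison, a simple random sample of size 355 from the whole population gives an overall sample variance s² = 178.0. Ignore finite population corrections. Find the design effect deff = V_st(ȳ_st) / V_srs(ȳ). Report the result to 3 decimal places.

V̂(ȳ_st) = Σ W_h² s_h²/n_h, with W_h = N_h/N and N = 2800:
  stratum 1: (740/2800)²·5.99²/106 = 0.0236426
  stratum 2: (1180/2800)²·2.24²/44 = 0.0202531
  stratum 3: (420/2800)²·16.87²/101 = 0.0634003
  stratum 4: (460/2800)²·2.48²/104 = 0.00159614
V_st = 0.108892
V_srs = s²/n = 178.0/355 = 0.501408
deff = V_st / V_srs = 0.108892/0.501408 = 0.2172

deff ≈ 0.217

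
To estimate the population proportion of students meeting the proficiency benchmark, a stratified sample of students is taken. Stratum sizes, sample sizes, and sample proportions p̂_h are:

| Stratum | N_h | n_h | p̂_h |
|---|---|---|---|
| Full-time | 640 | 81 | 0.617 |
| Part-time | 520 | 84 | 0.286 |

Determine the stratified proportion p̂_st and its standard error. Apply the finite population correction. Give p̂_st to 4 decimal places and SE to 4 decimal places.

p̂_st ≈ 0.4686, SE ≈ 0.0346

N = 1160; stratum weights W_h = N_h/N.
p̂_st = Σ W_h p̂_h = (640·0.617 + 520·0.286)/1160 = 0.46862
V̂(p̂_st) = Σ W_h² (1 − n_h/N_h) p̂_h(1−p̂_h)/(n_h−1):
  stratum Full-time: (640/1160)²·(1 − 81/640)·0.617·0.383/80 = 0.000785362
  stratum Part-time: (520/1160)²·(1 − 84/520)·0.286·0.714/83 = 0.000414534
V̂(p̂_st) = 0.0011999; SE = √V̂ = 0.0346395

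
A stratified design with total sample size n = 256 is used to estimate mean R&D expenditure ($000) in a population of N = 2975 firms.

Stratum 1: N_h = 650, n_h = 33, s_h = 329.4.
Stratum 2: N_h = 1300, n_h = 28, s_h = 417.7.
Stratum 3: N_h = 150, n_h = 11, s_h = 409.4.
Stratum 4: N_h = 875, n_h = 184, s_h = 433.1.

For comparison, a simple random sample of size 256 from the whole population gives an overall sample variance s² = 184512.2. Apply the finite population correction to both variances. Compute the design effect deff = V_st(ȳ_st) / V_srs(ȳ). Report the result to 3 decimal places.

V̂(ȳ_st) = Σ W_h² (1 − n_h/N_h) s_h²/n_h, with W_h = N_h/N and N = 2975:
  stratum 1: (650/2975)²·(1 − 33/650)·329.4²/33 = 148.99
  stratum 2: (1300/2975)²·(1 − 28/1300)·417.7²/28 = 1164.2
  stratum 3: (150/2975)²·(1 − 11/150)·409.4²/11 = 35.8951
  stratum 4: (875/2975)²·(1 − 184/875)·433.1²/184 = 69.6419
V_st = 1418.73
V_srs = (1 − 256/2975)·184512.2/256 = 658.73
deff = V_st / V_srs = 1418.73/658.73 = 2.1537

deff ≈ 2.154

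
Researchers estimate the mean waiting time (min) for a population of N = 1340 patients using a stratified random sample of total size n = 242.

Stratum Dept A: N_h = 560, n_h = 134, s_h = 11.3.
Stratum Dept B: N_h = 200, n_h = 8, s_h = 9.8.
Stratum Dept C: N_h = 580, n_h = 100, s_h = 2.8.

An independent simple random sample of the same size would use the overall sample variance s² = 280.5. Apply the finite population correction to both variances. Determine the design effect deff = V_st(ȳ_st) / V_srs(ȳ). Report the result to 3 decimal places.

deff ≈ 0.416

V̂(ȳ_st) = Σ W_h² (1 − n_h/N_h) s_h²/n_h, with W_h = N_h/N and N = 1340:
  stratum Dept A: (560/1340)²·(1 − 134/560)·11.3²/134 = 0.126602
  stratum Dept B: (200/1340)²·(1 − 8/200)·9.8²/8 = 0.256734
  stratum Dept C: (580/1340)²·(1 − 100/580)·2.8²/100 = 0.0121556
V_st = 0.395492
V_srs = (1 − 242/1340)·280.5/242 = 0.949763
deff = V_st / V_srs = 0.395492/0.949763 = 0.4164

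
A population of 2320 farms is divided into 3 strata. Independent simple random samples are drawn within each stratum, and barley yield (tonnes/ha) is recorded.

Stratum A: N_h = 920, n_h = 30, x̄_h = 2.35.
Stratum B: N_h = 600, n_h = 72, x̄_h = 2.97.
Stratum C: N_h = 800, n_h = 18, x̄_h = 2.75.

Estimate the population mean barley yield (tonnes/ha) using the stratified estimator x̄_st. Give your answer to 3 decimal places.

x̄_st ≈ 2.648

N = Σ N_h = 2320. Stratum weights W_h = N_h/N.
x̄_st = (920·2.35 + 600·2.97 + 800·2.75) / 2320 = 2.64828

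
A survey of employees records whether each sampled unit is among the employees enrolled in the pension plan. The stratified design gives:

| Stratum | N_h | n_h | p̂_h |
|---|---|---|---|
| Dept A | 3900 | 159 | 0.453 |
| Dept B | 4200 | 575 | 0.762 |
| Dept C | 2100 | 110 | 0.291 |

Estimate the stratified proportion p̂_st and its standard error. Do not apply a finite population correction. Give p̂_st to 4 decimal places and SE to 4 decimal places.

p̂_st ≈ 0.5469, SE ≈ 0.0191

N = 10200; stratum weights W_h = N_h/N.
p̂_st = Σ W_h p̂_h = (3900·0.453 + 4200·0.762 + 2100·0.291)/10200 = 0.54688
V̂(p̂_st) = Σ W_h² p̂_h(1−p̂_h)/(n_h−1):
  stratum Dept A: (3900/10200)²·0.453·0.547/158 = 0.000229275
  stratum Dept B: (4200/10200)²·0.762·0.238/574 = 5.35696e-05
  stratum Dept C: (2100/10200)²·0.291·0.709/109 = 8.02326e-05
V̂(p̂_st) = 0.000363078; SE = √V̂ = 0.0190546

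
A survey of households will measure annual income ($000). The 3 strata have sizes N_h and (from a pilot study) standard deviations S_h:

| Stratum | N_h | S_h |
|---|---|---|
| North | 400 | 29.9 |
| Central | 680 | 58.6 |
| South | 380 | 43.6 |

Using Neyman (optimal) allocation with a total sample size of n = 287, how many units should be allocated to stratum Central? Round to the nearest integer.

167

Neyman allocation: n_h = n · N_h S_h / Σ N_i S_i, with n = 287.
  stratum North: N_h·S_h = 400·29.9 = 11960.00
  stratum Central: N_h·S_h = 680·58.6 = 39848.00
  stratum South: N_h·S_h = 380·43.6 = 16568.00
Σ N_h S_h = 68376.00
n for stratum Central = 287·39848.00/68376.00 = 167.257 → 167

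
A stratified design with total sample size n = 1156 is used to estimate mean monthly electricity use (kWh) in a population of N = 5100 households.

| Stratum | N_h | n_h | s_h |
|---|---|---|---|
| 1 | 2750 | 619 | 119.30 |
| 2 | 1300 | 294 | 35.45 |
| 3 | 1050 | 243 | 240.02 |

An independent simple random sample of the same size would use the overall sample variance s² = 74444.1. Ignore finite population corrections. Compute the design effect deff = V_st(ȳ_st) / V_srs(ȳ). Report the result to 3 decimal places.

V̂(ȳ_st) = Σ W_h² s_h²/n_h, with W_h = N_h/N and N = 5100:
  stratum 1: (2750/5100)²·119.30²/619 = 6.68521
  stratum 2: (1300/5100)²·35.45²/294 = 0.277736
  stratum 3: (1050/5100)²·240.02²/243 = 10.0491
V_st = 17.012
V_srs = s²/n = 74444.1/1156 = 64.398
deff = V_st / V_srs = 17.012/64.398 = 0.2642

deff ≈ 0.264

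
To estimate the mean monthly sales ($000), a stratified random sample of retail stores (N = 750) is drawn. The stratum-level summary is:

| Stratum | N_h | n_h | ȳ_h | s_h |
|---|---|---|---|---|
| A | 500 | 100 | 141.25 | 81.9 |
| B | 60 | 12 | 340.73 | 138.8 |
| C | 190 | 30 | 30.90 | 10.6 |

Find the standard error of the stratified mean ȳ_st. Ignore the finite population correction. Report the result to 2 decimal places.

V̂(ȳ_st) = Σ W_h² s_h²/n_h, with W_h = N_h/N and N = 750:
  stratum A: (500/750)²·81.9²/100 = 29.8116
  stratum B: (60/750)²·138.8²/12 = 10.2749
  stratum C: (190/750)²·10.6²/30 = 0.240367
V̂(ȳ_st) = 40.3269
SE(ȳ_st) = √40.3269 = 6.35034

SE(ȳ_st) ≈ 6.35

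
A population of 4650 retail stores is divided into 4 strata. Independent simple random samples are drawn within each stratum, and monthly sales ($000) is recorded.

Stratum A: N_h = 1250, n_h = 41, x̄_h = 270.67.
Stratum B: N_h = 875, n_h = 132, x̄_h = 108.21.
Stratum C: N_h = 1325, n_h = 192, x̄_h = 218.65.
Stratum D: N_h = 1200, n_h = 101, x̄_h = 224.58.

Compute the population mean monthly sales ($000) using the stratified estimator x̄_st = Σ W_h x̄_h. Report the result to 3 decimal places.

N = Σ N_h = 4650. Stratum weights W_h = N_h/N.
x̄_st = (1250·270.67 + 875·108.21 + 1325·218.65 + 1200·224.58) / 4650 = 213.38247

x̄_st ≈ 213.382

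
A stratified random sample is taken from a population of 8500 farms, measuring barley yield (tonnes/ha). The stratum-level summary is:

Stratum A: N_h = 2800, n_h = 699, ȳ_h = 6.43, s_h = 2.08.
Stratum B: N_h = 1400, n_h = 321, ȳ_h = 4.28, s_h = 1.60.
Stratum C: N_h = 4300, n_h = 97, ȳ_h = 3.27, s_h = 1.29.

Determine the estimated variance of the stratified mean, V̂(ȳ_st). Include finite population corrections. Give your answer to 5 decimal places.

V̂(ȳ_st) = Σ W_h² (1 − n_h/N_h) s_h²/n_h, with W_h = N_h/N and N = 8500:
  stratum A: (2800/8500)²·(1 − 699/2800)·2.08²/699 = 0.00050396
  stratum B: (1400/8500)²·(1 − 321/1400)·1.60²/321 = 0.000166743
  stratum C: (4300/8500)²·(1 − 97/4300)·1.29²/97 = 0.00429139
V̂(ȳ_st) = 0.00496209

V̂(ȳ_st) ≈ 0.00496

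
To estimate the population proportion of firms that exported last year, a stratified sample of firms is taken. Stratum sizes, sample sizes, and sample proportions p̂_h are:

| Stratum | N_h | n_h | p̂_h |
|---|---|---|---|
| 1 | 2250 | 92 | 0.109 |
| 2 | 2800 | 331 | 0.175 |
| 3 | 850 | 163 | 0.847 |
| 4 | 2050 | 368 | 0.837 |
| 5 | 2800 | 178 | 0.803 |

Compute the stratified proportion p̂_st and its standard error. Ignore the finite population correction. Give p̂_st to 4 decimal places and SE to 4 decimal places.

p̂_st ≈ 0.5041, SE ≈ 0.0125

N = 10750; stratum weights W_h = N_h/N.
p̂_st = Σ W_h p̂_h = (2250·0.109 + 2800·0.175 + 850·0.847 + 2050·0.837 + 2800·0.803)/10750 = 0.50413
V̂(p̂_st) = Σ W_h² p̂_h(1−p̂_h)/(n_h−1):
  stratum 1: (2250/10750)²·0.109·0.891/91 = 4.67532e-05
  stratum 2: (2800/10750)²·0.175·0.825/330 = 2.96809e-05
  stratum 3: (850/10750)²·0.847·0.153/162 = 5.00128e-06
  stratum 4: (2050/10750)²·0.837·0.163/367 = 1.35188e-05
  stratum 5: (2800/10750)²·0.803·0.197/177 = 6.06328e-05
V̂(p̂_st) = 0.000155587; SE = √V̂ = 0.0124734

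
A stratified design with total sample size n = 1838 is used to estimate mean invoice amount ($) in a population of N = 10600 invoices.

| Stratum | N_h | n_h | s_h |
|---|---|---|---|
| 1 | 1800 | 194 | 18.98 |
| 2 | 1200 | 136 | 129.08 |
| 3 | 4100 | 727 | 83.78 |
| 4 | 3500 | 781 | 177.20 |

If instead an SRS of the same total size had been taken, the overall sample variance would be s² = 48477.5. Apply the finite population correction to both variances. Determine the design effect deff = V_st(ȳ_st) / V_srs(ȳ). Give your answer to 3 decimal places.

V̂(ȳ_st) = Σ W_h² (1 − n_h/N_h) s_h²/n_h, with W_h = N_h/N and N = 10600:
  stratum 1: (1800/10600)²·(1 − 194/1800)·18.98²/194 = 0.0477746
  stratum 2: (1200/10600)²·(1 − 136/1200)·129.08²/136 = 1.39216
  stratum 3: (4100/10600)²·(1 − 727/4100)·83.78²/727 = 1.18832
  stratum 4: (3500/10600)²·(1 − 781/3500)·177.20²/781 = 3.40519
V_st = 6.03346
V_srs = (1 − 1838/10600)·48477.5/1838 = 21.8018
deff = V_st / V_srs = 6.03346/21.8018 = 0.2767

deff ≈ 0.277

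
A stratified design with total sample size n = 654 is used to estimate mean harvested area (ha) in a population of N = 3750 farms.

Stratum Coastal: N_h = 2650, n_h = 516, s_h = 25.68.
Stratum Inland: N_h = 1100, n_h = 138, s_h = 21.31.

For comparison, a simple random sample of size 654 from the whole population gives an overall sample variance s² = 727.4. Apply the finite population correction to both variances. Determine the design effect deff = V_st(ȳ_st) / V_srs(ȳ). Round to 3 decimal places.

V̂(ȳ_st) = Σ W_h² (1 − n_h/N_h) s_h²/n_h, with W_h = N_h/N and N = 3750:
  stratum Coastal: (2650/3750)²·(1 − 516/2650)·25.68²/516 = 0.513947
  stratum Inland: (1100/3750)²·(1 − 138/1100)·21.31²/138 = 0.247624
V_st = 0.761571
V_srs = (1 − 654/3750)·727.4/654 = 0.918259
deff = V_st / V_srs = 0.761571/0.918259 = 0.8294

deff ≈ 0.829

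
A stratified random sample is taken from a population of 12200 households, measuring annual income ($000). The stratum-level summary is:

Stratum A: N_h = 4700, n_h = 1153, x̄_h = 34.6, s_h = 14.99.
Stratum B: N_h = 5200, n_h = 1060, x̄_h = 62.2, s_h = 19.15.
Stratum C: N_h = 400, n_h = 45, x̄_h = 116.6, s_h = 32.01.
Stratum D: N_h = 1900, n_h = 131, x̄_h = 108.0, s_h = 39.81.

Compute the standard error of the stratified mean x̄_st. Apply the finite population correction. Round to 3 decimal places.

V̂(x̄_st) = Σ W_h² (1 − n_h/N_h) s_h²/n_h, with W_h = N_h/N and N = 12200:
  stratum A: (4700/12200)²·(1 − 1153/4700)·14.99²/1153 = 0.021828
  stratum B: (5200/12200)²·(1 − 1060/5200)·19.15²/1060 = 0.0500398
  stratum C: (400/12200)²·(1 − 45/400)·32.01²/45 = 0.0217234
  stratum D: (1900/12200)²·(1 − 131/1900)·39.81²/131 = 0.273196
V̂(x̄_st) = 0.366787
SE(x̄_st) = √0.366787 = 0.60563

SE(x̄_st) ≈ 0.606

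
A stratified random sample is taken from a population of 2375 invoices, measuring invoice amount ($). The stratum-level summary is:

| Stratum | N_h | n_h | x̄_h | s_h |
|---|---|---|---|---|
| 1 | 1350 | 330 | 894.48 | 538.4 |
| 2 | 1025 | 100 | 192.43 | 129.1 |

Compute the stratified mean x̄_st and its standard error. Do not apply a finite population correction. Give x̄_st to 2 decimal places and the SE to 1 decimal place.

x̄_st ≈ 591.49, SE ≈ 17.7

x̄_st = Σ W_h x̄_h = (1350·894.48 + 1025·192.43)/2375 = 591.49000
V̂(x̄_st) = Σ W_h² s_h²/n_h, with W_h = N_h/N and N = 2375:
  stratum 1: (1350/2375)²·538.4²/330 = 283.816
  stratum 2: (1025/2375)²·129.1²/100 = 31.0437
V̂(x̄_st) = 314.859
SE(x̄_st) = √314.859 = 17.7443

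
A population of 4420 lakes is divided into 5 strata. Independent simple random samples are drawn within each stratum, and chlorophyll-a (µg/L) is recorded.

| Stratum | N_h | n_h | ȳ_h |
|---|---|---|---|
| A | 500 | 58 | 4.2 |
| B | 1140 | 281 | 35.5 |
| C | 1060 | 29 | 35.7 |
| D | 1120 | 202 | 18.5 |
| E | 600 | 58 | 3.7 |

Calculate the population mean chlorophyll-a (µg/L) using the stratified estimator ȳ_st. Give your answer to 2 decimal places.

N = Σ N_h = 4420. Stratum weights W_h = N_h/N.
ȳ_st = (500·4.2 + 1140·35.5 + 1060·35.7 + 1120·18.5 + 600·3.7) / 4420 = 23.3828

ȳ_st ≈ 23.38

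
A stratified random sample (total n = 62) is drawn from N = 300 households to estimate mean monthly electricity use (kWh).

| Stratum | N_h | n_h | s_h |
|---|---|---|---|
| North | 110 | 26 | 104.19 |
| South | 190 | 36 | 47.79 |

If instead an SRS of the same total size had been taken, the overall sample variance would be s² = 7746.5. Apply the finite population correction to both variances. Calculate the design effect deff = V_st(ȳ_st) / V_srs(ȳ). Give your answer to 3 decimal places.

deff ≈ 0.641

V̂(ȳ_st) = Σ W_h² (1 − n_h/N_h) s_h²/n_h, with W_h = N_h/N and N = 300:
  stratum North: (110/300)²·(1 − 26/110)·104.19²/26 = 42.8655
  stratum South: (190/300)²·(1 − 36/190)·47.79²/36 = 20.6254
V_st = 63.491
V_srs = (1 − 62/300)·7746.5/62 = 99.1219
deff = V_st / V_srs = 63.491/99.1219 = 0.6405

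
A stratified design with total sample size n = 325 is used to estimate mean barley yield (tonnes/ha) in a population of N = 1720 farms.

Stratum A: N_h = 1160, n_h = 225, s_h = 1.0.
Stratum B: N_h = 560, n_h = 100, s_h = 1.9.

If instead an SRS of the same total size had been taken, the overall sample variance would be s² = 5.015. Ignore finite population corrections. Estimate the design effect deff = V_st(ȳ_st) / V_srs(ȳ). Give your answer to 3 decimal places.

V̂(ȳ_st) = Σ W_h² s_h²/n_h, with W_h = N_h/N and N = 1720:
  stratum A: (1160/1720)²·1.0²/225 = 0.00202151
  stratum B: (560/1720)²·1.9²/100 = 0.00382672
V_st = 0.00584823
V_srs = s²/n = 5.015/325 = 0.0154308
deff = V_st / V_srs = 0.00584823/0.0154308 = 0.3790

deff ≈ 0.379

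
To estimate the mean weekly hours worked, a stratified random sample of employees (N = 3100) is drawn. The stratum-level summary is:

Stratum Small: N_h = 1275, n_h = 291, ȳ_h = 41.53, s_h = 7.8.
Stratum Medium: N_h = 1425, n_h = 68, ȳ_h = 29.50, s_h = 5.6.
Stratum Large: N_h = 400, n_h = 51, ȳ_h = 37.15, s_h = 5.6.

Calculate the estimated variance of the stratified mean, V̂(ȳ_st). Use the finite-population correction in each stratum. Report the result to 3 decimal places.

V̂(ȳ_st) ≈ 0.129

V̂(ȳ_st) = Σ W_h² (1 − n_h/N_h) s_h²/n_h, with W_h = N_h/N and N = 3100:
  stratum Small: (1275/3100)²·(1 − 291/1275)·7.8²/291 = 0.0272947
  stratum Medium: (1425/3100)²·(1 − 68/1425)·5.6²/68 = 0.092798
  stratum Large: (400/3100)²·(1 − 51/400)·5.6²/51 = 0.00893239
V̂(ȳ_st) = 0.129025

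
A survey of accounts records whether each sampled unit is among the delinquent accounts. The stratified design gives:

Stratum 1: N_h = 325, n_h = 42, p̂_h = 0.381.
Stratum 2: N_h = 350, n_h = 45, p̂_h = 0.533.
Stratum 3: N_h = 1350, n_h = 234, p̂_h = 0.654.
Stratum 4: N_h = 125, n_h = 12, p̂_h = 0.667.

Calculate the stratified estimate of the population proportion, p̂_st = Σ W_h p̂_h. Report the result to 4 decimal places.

p̂_st ≈ 0.5938

N = 2150; stratum weights W_h = N_h/N.
p̂_st = Σ W_h p̂_h = (325·0.381 + 350·0.533 + 1350·0.654 + 125·0.667)/2150 = 0.59379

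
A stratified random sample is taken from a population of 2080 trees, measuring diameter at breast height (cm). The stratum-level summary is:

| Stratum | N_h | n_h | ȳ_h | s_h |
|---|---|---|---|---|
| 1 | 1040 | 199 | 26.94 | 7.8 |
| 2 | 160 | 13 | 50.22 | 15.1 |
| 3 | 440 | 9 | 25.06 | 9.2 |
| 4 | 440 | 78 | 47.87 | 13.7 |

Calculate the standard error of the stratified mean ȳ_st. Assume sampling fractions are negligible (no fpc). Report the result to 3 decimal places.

V̂(ȳ_st) = Σ W_h² s_h²/n_h, with W_h = N_h/N and N = 2080:
  stratum 1: (1040/2080)²·7.8²/199 = 0.0764322
  stratum 2: (160/2080)²·15.1²/13 = 0.103782
  stratum 3: (440/2080)²·9.2²/9 = 0.420835
  stratum 4: (440/2080)²·13.7²/78 = 0.107678
V̂(ȳ_st) = 0.708727
SE(ȳ_st) = √0.708727 = 0.841859

SE(ȳ_st) ≈ 0.842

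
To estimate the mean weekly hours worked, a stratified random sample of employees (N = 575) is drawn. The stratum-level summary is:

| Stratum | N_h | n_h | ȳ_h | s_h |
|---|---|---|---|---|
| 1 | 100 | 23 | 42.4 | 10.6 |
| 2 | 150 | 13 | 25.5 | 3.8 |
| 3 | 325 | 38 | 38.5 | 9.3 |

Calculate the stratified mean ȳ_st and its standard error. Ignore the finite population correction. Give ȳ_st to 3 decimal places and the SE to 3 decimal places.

ȳ_st ≈ 35.787, SE ≈ 0.975

ȳ_st = Σ W_h ȳ_h = (100·42.4 + 150·25.5 + 325·38.5)/575 = 35.78696
V̂(ȳ_st) = Σ W_h² s_h²/n_h, with W_h = N_h/N and N = 575:
  stratum 1: (100/575)²·10.6²/23 = 0.147757
  stratum 2: (150/575)²·3.8²/13 = 0.0755911
  stratum 3: (325/575)²·9.3²/38 = 0.727132
V̂(ȳ_st) = 0.95048
SE(ȳ_st) = √0.95048 = 0.974926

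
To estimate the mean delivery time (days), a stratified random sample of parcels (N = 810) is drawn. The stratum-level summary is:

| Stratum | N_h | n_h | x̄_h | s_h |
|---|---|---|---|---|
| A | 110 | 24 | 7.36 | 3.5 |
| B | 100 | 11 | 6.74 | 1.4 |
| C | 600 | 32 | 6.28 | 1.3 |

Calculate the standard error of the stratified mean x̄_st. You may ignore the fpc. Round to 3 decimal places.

SE(x̄_st) ≈ 0.203

V̂(x̄_st) = Σ W_h² s_h²/n_h, with W_h = N_h/N and N = 810:
  stratum A: (110/810)²·3.5²/24 = 0.00941326
  stratum B: (100/810)²·1.4²/11 = 0.00271577
  stratum C: (600/810)²·1.3²/32 = 0.0289781
V̂(x̄_st) = 0.0411071
SE(x̄_st) = √0.0411071 = 0.202749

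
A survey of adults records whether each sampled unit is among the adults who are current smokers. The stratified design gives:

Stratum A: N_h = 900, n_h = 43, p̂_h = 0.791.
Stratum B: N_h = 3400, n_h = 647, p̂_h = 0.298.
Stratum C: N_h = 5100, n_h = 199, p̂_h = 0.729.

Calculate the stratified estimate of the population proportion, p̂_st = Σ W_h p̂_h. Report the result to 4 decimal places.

N = 9400; stratum weights W_h = N_h/N.
p̂_st = Σ W_h p̂_h = (900·0.791 + 3400·0.298 + 5100·0.729)/9400 = 0.57904

p̂_st ≈ 0.5790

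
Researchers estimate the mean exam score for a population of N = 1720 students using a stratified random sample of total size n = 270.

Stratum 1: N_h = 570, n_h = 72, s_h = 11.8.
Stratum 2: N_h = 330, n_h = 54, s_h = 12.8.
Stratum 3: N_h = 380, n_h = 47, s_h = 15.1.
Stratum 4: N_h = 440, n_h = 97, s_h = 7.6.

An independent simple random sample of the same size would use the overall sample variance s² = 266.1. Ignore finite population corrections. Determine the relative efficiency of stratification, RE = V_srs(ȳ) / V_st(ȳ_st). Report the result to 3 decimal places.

RE ≈ 1.643

V̂(ȳ_st) = Σ W_h² s_h²/n_h, with W_h = N_h/N and N = 1720:
  stratum 1: (570/1720)²·11.8²/72 = 0.212385
  stratum 2: (330/1720)²·12.8²/54 = 0.111686
  stratum 3: (380/1720)²·15.1²/47 = 0.236792
  stratum 4: (440/1720)²·7.6²/97 = 0.0389676
V_st = 0.59983
V_srs = s²/n = 266.1/270 = 0.985556
Relative efficiency = V_srs / V_st = 0.985556/0.59983 = 1.6431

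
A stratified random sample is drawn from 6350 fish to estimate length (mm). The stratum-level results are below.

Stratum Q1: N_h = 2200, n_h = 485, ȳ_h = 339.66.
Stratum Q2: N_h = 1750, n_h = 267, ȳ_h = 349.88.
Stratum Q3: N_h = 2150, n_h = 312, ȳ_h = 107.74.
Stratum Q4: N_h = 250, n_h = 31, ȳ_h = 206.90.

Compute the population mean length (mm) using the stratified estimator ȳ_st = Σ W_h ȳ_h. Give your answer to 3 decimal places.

N = Σ N_h = 6350. Stratum weights W_h = N_h/N.
ȳ_st = (2200·339.66 + 1750·349.88 + 2150·107.74 + 250·206.90) / 6350 = 258.72567

ȳ_st ≈ 258.726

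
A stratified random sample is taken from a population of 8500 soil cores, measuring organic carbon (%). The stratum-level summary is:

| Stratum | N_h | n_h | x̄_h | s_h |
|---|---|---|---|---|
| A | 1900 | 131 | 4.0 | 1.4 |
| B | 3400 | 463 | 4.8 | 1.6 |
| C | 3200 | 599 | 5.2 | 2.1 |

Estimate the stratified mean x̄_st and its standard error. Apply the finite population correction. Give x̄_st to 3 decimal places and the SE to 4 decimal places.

x̄_st ≈ 4.772, SE ≈ 0.0480

x̄_st = Σ W_h x̄_h = (1900·4.0 + 3400·4.8 + 3200·5.2)/8500 = 4.77176
V̂(x̄_st) = Σ W_h² (1 − n_h/N_h) s_h²/n_h, with W_h = N_h/N and N = 8500:
  stratum A: (1900/8500)²·(1 − 131/1900)·1.4²/131 = 0.000696031
  stratum B: (3400/8500)²·(1 − 463/3400)·1.6²/463 = 0.000764195
  stratum C: (3200/8500)²·(1 − 599/3200)·2.1²/599 = 0.000848134
V̂(x̄_st) = 0.00230836
SE(x̄_st) = √0.00230836 = 0.0480454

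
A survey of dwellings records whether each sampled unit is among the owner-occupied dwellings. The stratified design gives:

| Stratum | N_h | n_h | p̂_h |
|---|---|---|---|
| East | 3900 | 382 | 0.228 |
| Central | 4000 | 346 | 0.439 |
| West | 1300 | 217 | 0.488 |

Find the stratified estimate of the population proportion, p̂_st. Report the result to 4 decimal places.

N = 9200; stratum weights W_h = N_h/N.
p̂_st = Σ W_h p̂_h = (3900·0.228 + 4000·0.439 + 1300·0.488)/9200 = 0.35648

p̂_st ≈ 0.3565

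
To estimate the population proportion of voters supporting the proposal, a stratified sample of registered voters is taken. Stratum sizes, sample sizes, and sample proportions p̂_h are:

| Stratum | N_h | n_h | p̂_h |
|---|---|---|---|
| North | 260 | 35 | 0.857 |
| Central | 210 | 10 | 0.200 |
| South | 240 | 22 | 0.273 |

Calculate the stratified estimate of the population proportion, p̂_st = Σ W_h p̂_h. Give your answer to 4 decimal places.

p̂_st ≈ 0.4653

N = 710; stratum weights W_h = N_h/N.
p̂_st = Σ W_h p̂_h = (260·0.857 + 210·0.200 + 240·0.273)/710 = 0.46527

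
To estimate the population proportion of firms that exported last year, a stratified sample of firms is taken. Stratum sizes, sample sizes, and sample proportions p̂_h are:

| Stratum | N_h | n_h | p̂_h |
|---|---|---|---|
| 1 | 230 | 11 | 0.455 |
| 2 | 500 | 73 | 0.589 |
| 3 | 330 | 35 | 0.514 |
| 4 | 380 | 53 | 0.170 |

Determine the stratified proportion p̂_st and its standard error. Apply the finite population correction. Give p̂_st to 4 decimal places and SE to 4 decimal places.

N = 1440; stratum weights W_h = N_h/N.
p̂_st = Σ W_h p̂_h = (230·0.455 + 500·0.589 + 330·0.514 + 380·0.170)/1440 = 0.43984
V̂(p̂_st) = Σ W_h² (1 − n_h/N_h) p̂_h(1−p̂_h)/(n_h−1):
  stratum 1: (230/1440)²·(1 − 11/230)·0.455·0.545/10 = 0.000602358
  stratum 2: (500/1440)²·(1 − 73/500)·0.589·0.411/72 = 0.000346176
  stratum 3: (330/1440)²·(1 − 35/330)·0.514·0.486/34 = 0.00034493
  stratum 4: (380/1440)²·(1 − 53/380)·0.170·0.830/52 = 0.000162604
V̂(p̂_st) = 0.00145607; SE = √V̂ = 0.0381585

p̂_st ≈ 0.4398, SE ≈ 0.0382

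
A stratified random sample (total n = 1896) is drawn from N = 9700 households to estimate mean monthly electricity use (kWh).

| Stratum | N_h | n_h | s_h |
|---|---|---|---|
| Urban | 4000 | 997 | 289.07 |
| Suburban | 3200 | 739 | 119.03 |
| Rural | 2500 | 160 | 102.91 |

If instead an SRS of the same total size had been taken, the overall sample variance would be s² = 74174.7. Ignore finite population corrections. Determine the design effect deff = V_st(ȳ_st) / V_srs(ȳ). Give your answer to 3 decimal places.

deff ≈ 0.530

V̂(ȳ_st) = Σ W_h² s_h²/n_h, with W_h = N_h/N and N = 9700:
  stratum Urban: (4000/9700)²·289.07²/997 = 14.2524
  stratum Suburban: (3200/9700)²·119.03²/739 = 2.08653
  stratum Rural: (2500/9700)²·102.91²/160 = 4.39675
V_st = 20.7357
V_srs = s²/n = 74174.7/1896 = 39.1217
deff = V_st / V_srs = 20.7357/39.1217 = 0.5300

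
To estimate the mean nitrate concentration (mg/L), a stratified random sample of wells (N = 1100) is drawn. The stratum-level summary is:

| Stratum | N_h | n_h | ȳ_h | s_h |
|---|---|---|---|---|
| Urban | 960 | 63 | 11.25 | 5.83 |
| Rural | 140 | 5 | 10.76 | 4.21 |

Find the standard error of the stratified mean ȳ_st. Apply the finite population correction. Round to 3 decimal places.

SE(ȳ_st) ≈ 0.663

V̂(ȳ_st) = Σ W_h² (1 − n_h/N_h) s_h²/n_h, with W_h = N_h/N and N = 1100:
  stratum Urban: (960/1100)²·(1 − 63/960)·5.83²/63 = 0.38395
  stratum Rural: (140/1100)²·(1 − 5/140)·4.21²/5 = 0.0553695
V̂(ȳ_st) = 0.43932
SE(ȳ_st) = √0.43932 = 0.662812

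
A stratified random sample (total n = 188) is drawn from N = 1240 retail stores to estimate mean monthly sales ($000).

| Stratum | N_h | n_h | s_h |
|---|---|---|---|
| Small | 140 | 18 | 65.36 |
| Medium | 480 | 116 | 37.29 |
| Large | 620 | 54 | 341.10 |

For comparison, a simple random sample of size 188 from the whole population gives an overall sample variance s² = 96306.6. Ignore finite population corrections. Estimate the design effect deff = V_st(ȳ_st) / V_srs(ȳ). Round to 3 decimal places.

deff ≈ 1.061

V̂(ȳ_st) = Σ W_h² s_h²/n_h, with W_h = N_h/N and N = 1240:
  stratum Small: (140/1240)²·65.36²/18 = 3.02527
  stratum Medium: (480/1240)²·37.29²/116 = 1.79625
  stratum Large: (620/1240)²·341.10²/54 = 538.654
V_st = 543.475
V_srs = s²/n = 96306.6/188 = 512.269
deff = V_st / V_srs = 543.475/512.269 = 1.0609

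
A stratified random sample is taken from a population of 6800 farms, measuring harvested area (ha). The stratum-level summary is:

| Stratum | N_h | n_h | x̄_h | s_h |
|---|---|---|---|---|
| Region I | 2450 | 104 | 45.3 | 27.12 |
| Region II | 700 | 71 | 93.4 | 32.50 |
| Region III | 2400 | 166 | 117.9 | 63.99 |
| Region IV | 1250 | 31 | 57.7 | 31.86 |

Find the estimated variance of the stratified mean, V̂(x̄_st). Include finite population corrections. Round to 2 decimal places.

V̂(x̄_st) ≈ 4.96

V̂(x̄_st) = Σ W_h² (1 − n_h/N_h) s_h²/n_h, with W_h = N_h/N and N = 6800:
  stratum Region I: (2450/6800)²·(1 − 104/2450)·27.12²/104 = 0.879068
  stratum Region II: (700/6800)²·(1 − 71/700)·32.50²/71 = 0.141657
  stratum Region III: (2400/6800)²·(1 − 166/2400)·63.99²/166 = 2.86018
  stratum Region IV: (1250/6800)²·(1 − 31/1250)·31.86²/31 = 1.07901
V̂(x̄_st) = 4.95991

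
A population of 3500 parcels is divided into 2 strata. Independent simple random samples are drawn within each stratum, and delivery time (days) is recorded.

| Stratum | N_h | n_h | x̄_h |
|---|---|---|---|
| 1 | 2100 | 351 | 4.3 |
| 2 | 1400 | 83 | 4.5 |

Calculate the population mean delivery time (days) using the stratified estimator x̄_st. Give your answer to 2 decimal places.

x̄_st ≈ 4.38

N = Σ N_h = 3500. Stratum weights W_h = N_h/N.
x̄_st = (2100·4.3 + 1400·4.5) / 3500 = 4.3800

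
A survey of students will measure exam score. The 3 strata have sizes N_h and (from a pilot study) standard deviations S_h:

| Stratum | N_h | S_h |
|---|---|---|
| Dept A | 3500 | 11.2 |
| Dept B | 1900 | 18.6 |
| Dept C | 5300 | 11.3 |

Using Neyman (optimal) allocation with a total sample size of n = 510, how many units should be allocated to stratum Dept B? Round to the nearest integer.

Neyman allocation: n_h = n · N_h S_h / Σ N_i S_i, with n = 510.
  stratum Dept A: N_h·S_h = 3500·11.2 = 39200.00
  stratum Dept B: N_h·S_h = 1900·18.6 = 35340.00
  stratum Dept C: N_h·S_h = 5300·11.3 = 59890.00
Σ N_h S_h = 134430.00
n for stratum Dept B = 510·35340.00/134430.00 = 134.073 → 134

134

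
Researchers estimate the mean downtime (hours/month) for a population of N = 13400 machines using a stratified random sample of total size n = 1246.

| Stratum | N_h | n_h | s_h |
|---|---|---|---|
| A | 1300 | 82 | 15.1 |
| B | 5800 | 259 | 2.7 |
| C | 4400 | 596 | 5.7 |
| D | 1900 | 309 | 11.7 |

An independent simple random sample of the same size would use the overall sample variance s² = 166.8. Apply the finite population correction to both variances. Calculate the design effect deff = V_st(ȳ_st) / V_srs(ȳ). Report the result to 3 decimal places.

V̂(ȳ_st) = Σ W_h² (1 − n_h/N_h) s_h²/n_h, with W_h = N_h/N and N = 13400:
  stratum A: (1300/13400)²·(1 − 82/1300)·15.1²/82 = 0.02452
  stratum B: (5800/13400)²·(1 − 259/5800)·2.7²/259 = 0.00503772
  stratum C: (4400/13400)²·(1 − 596/4400)·5.7²/596 = 0.00508144
  stratum D: (1900/13400)²·(1 − 309/1900)·11.7²/309 = 0.00745809
V_st = 0.0420973
V_srs = (1 − 1246/13400)·166.8/1246 = 0.121421
deff = V_st / V_srs = 0.0420973/0.121421 = 0.3467

deff ≈ 0.347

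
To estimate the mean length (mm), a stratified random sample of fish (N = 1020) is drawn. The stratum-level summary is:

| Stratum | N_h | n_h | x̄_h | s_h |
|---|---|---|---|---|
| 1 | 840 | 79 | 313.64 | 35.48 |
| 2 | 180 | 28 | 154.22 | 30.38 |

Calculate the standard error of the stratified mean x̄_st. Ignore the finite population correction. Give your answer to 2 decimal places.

SE(x̄_st) ≈ 3.44

V̂(x̄_st) = Σ W_h² s_h²/n_h, with W_h = N_h/N and N = 1020:
  stratum 1: (840/1020)²·35.48²/79 = 10.8068
  stratum 2: (180/1020)²·30.38²/28 = 1.02651
V̂(x̄_st) = 11.8333
SE(x̄_st) = √11.8333 = 3.43996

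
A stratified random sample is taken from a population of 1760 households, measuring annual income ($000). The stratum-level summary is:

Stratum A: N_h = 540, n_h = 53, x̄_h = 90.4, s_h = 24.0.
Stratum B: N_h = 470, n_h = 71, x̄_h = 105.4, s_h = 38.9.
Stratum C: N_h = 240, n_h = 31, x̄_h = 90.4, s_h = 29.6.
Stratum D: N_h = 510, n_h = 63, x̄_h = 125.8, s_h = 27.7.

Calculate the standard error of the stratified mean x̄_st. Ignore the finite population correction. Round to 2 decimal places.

SE(x̄_st) ≈ 2.02

V̂(x̄_st) = Σ W_h² s_h²/n_h, with W_h = N_h/N and N = 1760:
  stratum A: (540/1760)²·24.0²/53 = 1.02308
  stratum B: (470/1760)²·38.9²/71 = 1.51989
  stratum C: (240/1760)²·29.6²/31 = 0.525556
  stratum D: (510/1760)²·27.7²/63 = 1.02267
V̂(x̄_st) = 4.09119
SE(x̄_st) = √4.09119 = 2.02267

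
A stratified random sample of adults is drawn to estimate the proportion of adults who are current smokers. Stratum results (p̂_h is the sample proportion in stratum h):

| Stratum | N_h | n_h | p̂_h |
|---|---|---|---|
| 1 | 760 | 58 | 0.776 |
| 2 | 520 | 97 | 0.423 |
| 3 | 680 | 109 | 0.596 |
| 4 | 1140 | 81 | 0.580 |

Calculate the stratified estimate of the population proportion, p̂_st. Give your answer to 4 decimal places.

N = 3100; stratum weights W_h = N_h/N.
p̂_st = Σ W_h p̂_h = (760·0.776 + 520·0.423 + 680·0.596 + 1140·0.580)/3100 = 0.60523

p̂_st ≈ 0.6052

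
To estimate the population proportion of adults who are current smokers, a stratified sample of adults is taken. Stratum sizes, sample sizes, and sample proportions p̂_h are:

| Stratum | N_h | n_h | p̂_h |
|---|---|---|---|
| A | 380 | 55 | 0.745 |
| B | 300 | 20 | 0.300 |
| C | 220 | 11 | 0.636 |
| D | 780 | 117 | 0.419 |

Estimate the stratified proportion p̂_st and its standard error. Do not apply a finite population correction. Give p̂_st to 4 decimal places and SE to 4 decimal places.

p̂_st ≈ 0.4999, SE ≈ 0.0372

N = 1680; stratum weights W_h = N_h/N.
p̂_st = Σ W_h p̂_h = (380·0.745 + 300·0.300 + 220·0.636 + 780·0.419)/1680 = 0.49990
V̂(p̂_st) = Σ W_h² p̂_h(1−p̂_h)/(n_h−1):
  stratum A: (380/1680)²·0.745·0.255/54 = 0.000179991
  stratum B: (300/1680)²·0.300·0.700/19 = 0.000352444
  stratum C: (220/1680)²·0.636·0.364/10 = 0.000396995
  stratum D: (780/1680)²·0.419·0.581/116 = 0.000452379
V̂(p̂_st) = 0.00138181; SE = √V̂ = 0.0371727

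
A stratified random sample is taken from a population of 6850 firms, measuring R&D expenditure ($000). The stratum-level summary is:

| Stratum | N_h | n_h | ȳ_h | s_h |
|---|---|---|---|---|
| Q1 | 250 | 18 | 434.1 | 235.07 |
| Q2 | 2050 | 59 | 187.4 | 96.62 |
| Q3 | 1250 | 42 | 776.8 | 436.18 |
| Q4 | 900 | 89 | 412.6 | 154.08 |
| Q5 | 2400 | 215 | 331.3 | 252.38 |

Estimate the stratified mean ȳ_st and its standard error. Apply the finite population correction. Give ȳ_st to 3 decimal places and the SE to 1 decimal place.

ȳ_st ≈ 383.964, SE ≈ 14.2

ȳ_st = Σ W_h ȳ_h = (250·434.1 + 2050·187.4 + 1250·776.8 + 900·412.6 + 2400·331.3)/6850 = 383.96423
V̂(ȳ_st) = Σ W_h² (1 − n_h/N_h) s_h²/n_h, with W_h = N_h/N and N = 6850:
  stratum Q1: (250/6850)²·(1 − 18/250)·235.07²/18 = 3.79462
  stratum Q2: (2050/6850)²·(1 − 59/2050)·96.62²/59 = 13.7634
  stratum Q3: (1250/6850)²·(1 − 42/1250)·436.18²/42 = 145.773
  stratum Q4: (900/6850)²·(1 − 89/900)·154.08²/89 = 4.14939
  stratum Q5: (2400/6850)²·(1 − 215/2400)·252.38²/215 = 33.1095
V̂(ȳ_st) = 200.59
SE(ȳ_st) = √200.59 = 14.163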